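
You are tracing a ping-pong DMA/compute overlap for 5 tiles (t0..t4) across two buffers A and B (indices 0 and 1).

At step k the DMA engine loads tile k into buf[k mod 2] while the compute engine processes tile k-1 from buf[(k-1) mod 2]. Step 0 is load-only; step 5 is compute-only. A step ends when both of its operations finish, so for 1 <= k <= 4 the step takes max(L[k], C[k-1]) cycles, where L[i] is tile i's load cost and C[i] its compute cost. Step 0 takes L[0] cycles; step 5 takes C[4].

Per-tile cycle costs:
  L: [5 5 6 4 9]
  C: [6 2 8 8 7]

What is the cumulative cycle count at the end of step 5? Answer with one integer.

end_cycle[5] = 41

step 0: L[0]=5 → dur=5, Σ=5 | A=load:t0 B=idle [load-only]
step 1: L[1]=5 C[0]=6 → dur=6, Σ=11 | A=compute:t0 B=load:t1 [compute-bound]
step 2: L[2]=6 C[1]=2 → dur=6, Σ=17 | A=load:t2 B=compute:t1 [load-bound]
step 3: L[3]=4 C[2]=8 → dur=8, Σ=25 | A=compute:t2 B=load:t3 [compute-bound]
step 4: L[4]=9 C[3]=8 → dur=9, Σ=34 | A=load:t4 B=compute:t3 [load-bound]
step 5: C[4]=7 → dur=7, Σ=41 | A=compute:t4 B=idle [compute-only]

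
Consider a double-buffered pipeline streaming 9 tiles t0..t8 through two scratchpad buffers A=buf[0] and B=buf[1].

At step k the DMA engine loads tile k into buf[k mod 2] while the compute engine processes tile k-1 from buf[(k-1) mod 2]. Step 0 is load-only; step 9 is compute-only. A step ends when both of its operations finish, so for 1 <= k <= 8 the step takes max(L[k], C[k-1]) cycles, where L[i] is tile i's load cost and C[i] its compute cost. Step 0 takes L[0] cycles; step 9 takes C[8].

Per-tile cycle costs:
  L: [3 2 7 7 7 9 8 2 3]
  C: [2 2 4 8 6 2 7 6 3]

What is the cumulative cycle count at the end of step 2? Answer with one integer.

end_cycle[2] = 12

  0. 3=3c; end=3; A:t0 B:-
  1. max(2,2)=2c; end=5; A:t0 B:t1
  2. max(7,2)=7c; end=12; A:t2 B:t1
  3. max(7,4)=7c; end=19; A:t2 B:t3
  4. max(7,8)=8c; end=27; A:t4 B:t3
  5. max(9,6)=9c; end=36; A:t4 B:t5
  6. max(8,2)=8c; end=44; A:t6 B:t5
  7. max(2,7)=7c; end=51; A:t6 B:t7
  8. max(3,6)=6c; end=57; A:t8 B:t7
  9. 3=3c; end=60; A:t8 B:t7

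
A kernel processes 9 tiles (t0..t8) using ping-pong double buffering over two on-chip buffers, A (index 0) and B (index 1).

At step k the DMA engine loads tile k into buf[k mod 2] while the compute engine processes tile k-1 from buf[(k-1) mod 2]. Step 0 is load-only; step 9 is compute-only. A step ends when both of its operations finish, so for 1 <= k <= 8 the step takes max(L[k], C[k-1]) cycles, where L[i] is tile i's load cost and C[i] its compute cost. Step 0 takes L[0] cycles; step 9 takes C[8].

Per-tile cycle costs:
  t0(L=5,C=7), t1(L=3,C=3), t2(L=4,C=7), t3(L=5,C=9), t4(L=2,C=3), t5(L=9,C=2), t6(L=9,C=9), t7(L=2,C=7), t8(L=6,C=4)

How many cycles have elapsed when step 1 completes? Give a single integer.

end_cycle[1] = 12

[0] DMA t0→A (5c) ∥ CU idle ⇒ 5c, clock 5
[1] DMA t1→B (3c) ∥ CU A:t0 (7c) ⇒ 7c, clock 12
[2] DMA t2→A (4c) ∥ CU B:t1 (3c) ⇒ 4c, clock 16
[3] DMA t3→B (5c) ∥ CU A:t2 (7c) ⇒ 7c, clock 23
[4] DMA t4→A (2c) ∥ CU B:t3 (9c) ⇒ 9c, clock 32
[5] DMA t5→B (9c) ∥ CU A:t4 (3c) ⇒ 9c, clock 41
[6] DMA t6→A (9c) ∥ CU B:t5 (2c) ⇒ 9c, clock 50
[7] DMA t7→B (2c) ∥ CU A:t6 (9c) ⇒ 9c, clock 59
[8] DMA t8→A (6c) ∥ CU B:t7 (7c) ⇒ 7c, clock 66
[9] DMA idle ∥ CU A:t8 (4c) ⇒ 4c, clock 70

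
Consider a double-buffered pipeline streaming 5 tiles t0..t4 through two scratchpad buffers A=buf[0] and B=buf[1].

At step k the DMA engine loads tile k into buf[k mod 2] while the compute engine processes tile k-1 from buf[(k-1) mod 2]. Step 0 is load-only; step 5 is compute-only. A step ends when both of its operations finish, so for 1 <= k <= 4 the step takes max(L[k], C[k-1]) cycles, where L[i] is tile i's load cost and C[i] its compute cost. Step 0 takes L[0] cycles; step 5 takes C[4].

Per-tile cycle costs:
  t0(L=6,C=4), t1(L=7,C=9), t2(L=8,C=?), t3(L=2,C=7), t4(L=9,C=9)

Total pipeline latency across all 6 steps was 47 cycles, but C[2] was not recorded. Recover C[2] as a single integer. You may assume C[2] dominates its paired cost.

C[2] = 7

step 0: dur = L[0]=6 = 6
step 1: dur = max(L[1]=7, C[0]=4) = 7
step 2: dur = max(L[2]=8, C[1]=9) = 9
step 3: dur = max(L[3]=2, C[2]=?) = C[2]  (unknown; binding)
step 4: dur = max(L[4]=9, C[3]=7) = 9
step 5: dur = C[4]=9 = 9
sum of known step durations = 40
dur[3] = total - known = 47 - 40 = 7
C[2] is the binding max in step 3, so C[2] = dur[3] = 7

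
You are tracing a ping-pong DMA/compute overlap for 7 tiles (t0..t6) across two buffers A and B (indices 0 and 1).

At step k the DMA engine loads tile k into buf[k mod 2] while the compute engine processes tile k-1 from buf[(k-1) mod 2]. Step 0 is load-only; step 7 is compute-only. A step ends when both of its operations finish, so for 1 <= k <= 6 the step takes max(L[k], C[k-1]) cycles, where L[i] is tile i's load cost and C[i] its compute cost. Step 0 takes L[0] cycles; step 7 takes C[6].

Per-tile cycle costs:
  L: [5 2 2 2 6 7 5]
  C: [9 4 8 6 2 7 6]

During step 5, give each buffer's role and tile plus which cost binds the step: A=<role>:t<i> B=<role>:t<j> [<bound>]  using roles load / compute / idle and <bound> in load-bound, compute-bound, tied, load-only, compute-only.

step 5: A=compute:t4 B=load:t5 [load-bound]

step 0: L[0]=5 → dur=5, Σ=5 | A=load:t0 B=idle [load-only]
step 1: L[1]=2 C[0]=9 → dur=9, Σ=14 | A=compute:t0 B=load:t1 [compute-bound]
step 2: L[2]=2 C[1]=4 → dur=4, Σ=18 | A=load:t2 B=compute:t1 [compute-bound]
step 3: L[3]=2 C[2]=8 → dur=8, Σ=26 | A=compute:t2 B=load:t3 [compute-bound]
step 4: L[4]=6 C[3]=6 → dur=6, Σ=32 | A=load:t4 B=compute:t3 [tied]
step 5: L[5]=7 C[4]=2 → dur=7, Σ=39 | A=compute:t4 B=load:t5 [load-bound]
step 6: L[6]=5 C[5]=7 → dur=7, Σ=46 | A=load:t6 B=compute:t5 [compute-bound]
step 7: C[6]=6 → dur=6, Σ=52 | A=compute:t6 B=idle [compute-only]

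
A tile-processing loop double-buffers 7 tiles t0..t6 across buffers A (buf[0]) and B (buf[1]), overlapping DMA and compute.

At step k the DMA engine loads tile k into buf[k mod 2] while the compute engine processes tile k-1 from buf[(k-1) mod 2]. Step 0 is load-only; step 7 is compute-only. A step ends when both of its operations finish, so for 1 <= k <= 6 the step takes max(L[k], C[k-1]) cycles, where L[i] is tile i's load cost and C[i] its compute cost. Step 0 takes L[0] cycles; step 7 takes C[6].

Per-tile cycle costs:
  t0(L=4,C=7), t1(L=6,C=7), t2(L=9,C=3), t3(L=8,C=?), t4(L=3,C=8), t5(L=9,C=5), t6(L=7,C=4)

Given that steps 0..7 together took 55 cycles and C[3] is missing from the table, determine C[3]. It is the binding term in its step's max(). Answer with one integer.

step 0 = dur = L[0]=4 = 4
step 1 = dur = max(L[1]=6, C[0]=7) = 7
step 2 = dur = max(L[2]=9, C[1]=7) = 9
step 3 = dur = max(L[3]=8, C[2]=3) = 8
step 4 = dur = max(L[4]=3, C[3]=?) = C[3]  (unknown; binding)
step 5 = dur = max(L[5]=9, C[4]=8) = 9
step 6 = dur = max(L[6]=7, C[5]=5) = 7
step 7 = dur = C[6]=4 = 4
sum of known step durations = 48
dur[4] = total - known = 55 - 48 = 7
C[3] is the binding max in step 4, so C[3] = dur[4] = 7

C[3] = 7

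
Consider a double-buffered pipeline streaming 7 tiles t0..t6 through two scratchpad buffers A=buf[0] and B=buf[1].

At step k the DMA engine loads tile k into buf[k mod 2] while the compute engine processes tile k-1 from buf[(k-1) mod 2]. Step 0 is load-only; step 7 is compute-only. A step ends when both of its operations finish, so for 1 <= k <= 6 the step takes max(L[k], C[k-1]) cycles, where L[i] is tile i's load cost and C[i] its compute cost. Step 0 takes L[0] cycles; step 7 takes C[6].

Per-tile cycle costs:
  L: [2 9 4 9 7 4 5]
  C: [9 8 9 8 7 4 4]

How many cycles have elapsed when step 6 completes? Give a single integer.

end_cycle[6] = 48

k=0 load=t0/2c comp=- wait=2 total=2
k=1 load=t1/9c comp=t0/9c wait=9 total=11
k=2 load=t2/4c comp=t1/8c wait=8 total=19
k=3 load=t3/9c comp=t2/9c wait=9 total=28
k=4 load=t4/7c comp=t3/8c wait=8 total=36
k=5 load=t5/4c comp=t4/7c wait=7 total=43
k=6 load=t6/5c comp=t5/4c wait=5 total=48
k=7 load=- comp=t6/4c wait=4 total=52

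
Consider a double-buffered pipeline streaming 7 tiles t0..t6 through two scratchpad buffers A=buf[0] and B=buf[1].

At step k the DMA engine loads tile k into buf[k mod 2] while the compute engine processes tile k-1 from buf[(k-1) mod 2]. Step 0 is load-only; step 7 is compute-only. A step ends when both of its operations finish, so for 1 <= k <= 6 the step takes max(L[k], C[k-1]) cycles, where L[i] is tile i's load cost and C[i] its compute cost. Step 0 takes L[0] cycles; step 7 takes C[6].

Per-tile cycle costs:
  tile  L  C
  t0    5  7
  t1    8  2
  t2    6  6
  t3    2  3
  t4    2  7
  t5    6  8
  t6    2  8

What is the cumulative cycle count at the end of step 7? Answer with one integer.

step 0: L[0]=5 → dur=5, Σ=5 | A=load:t0 B=idle [load-only]
step 1: L[1]=8 C[0]=7 → dur=8, Σ=13 | A=compute:t0 B=load:t1 [load-bound]
step 2: L[2]=6 C[1]=2 → dur=6, Σ=19 | A=load:t2 B=compute:t1 [load-bound]
step 3: L[3]=2 C[2]=6 → dur=6, Σ=25 | A=compute:t2 B=load:t3 [compute-bound]
step 4: L[4]=2 C[3]=3 → dur=3, Σ=28 | A=load:t4 B=compute:t3 [compute-bound]
step 5: L[5]=6 C[4]=7 → dur=7, Σ=35 | A=compute:t4 B=load:t5 [compute-bound]
step 6: L[6]=2 C[5]=8 → dur=8, Σ=43 | A=load:t6 B=compute:t5 [compute-bound]
step 7: C[6]=8 → dur=8, Σ=51 | A=compute:t6 B=idle [compute-only]

end_cycle[7] = 51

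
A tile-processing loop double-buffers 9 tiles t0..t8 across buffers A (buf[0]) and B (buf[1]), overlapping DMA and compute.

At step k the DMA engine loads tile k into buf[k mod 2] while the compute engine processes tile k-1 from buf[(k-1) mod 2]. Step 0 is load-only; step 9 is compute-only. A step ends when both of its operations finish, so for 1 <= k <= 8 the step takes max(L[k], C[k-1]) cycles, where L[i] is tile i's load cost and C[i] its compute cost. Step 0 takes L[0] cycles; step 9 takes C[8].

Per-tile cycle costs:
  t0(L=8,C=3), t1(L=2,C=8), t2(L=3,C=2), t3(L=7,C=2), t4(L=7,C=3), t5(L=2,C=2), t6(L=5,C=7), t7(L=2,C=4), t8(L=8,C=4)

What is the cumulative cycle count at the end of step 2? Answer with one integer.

step 0: L[0]=8 → dur=8, Σ=8 | A=load:t0 B=idle [load-only]
step 1: L[1]=2 C[0]=3 → dur=3, Σ=11 | A=compute:t0 B=load:t1 [compute-bound]
step 2: L[2]=3 C[1]=8 → dur=8, Σ=19 | A=load:t2 B=compute:t1 [compute-bound]
step 3: L[3]=7 C[2]=2 → dur=7, Σ=26 | A=compute:t2 B=load:t3 [load-bound]
step 4: L[4]=7 C[3]=2 → dur=7, Σ=33 | A=load:t4 B=compute:t3 [load-bound]
step 5: L[5]=2 C[4]=3 → dur=3, Σ=36 | A=compute:t4 B=load:t5 [compute-bound]
step 6: L[6]=5 C[5]=2 → dur=5, Σ=41 | A=load:t6 B=compute:t5 [load-bound]
step 7: L[7]=2 C[6]=7 → dur=7, Σ=48 | A=compute:t6 B=load:t7 [compute-bound]
step 8: L[8]=8 C[7]=4 → dur=8, Σ=56 | A=load:t8 B=compute:t7 [load-bound]
step 9: C[8]=4 → dur=4, Σ=60 | A=compute:t8 B=idle [compute-only]

end_cycle[2] = 19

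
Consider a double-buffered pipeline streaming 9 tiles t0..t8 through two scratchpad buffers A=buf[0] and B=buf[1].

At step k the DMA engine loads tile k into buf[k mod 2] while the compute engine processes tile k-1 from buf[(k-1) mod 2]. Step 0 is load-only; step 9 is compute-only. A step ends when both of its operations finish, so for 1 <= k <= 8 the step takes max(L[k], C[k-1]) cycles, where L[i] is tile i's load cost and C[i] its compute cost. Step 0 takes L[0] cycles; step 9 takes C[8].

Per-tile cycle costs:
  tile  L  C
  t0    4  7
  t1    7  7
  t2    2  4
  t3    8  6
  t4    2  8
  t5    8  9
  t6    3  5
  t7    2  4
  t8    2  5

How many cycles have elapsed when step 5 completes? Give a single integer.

end_cycle[5] = 40

k=0 load=t0/4c comp=- wait=4 total=4
k=1 load=t1/7c comp=t0/7c wait=7 total=11
k=2 load=t2/2c comp=t1/7c wait=7 total=18
k=3 load=t3/8c comp=t2/4c wait=8 total=26
k=4 load=t4/2c comp=t3/6c wait=6 total=32
k=5 load=t5/8c comp=t4/8c wait=8 total=40
k=6 load=t6/3c comp=t5/9c wait=9 total=49
k=7 load=t7/2c comp=t6/5c wait=5 total=54
k=8 load=t8/2c comp=t7/4c wait=4 total=58
k=9 load=- comp=t8/5c wait=5 total=63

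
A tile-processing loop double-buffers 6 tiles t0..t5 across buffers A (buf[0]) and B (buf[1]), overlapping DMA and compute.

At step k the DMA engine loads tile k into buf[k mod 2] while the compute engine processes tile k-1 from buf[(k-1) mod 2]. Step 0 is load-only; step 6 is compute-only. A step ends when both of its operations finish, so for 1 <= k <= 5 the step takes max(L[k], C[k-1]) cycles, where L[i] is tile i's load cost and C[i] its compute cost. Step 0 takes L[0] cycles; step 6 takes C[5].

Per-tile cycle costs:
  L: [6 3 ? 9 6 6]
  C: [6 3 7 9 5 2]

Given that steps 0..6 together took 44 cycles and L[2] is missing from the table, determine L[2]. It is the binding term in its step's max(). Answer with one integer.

step 0 = dur = L[0]=6 = 6
step 1 = dur = max(L[1]=3, C[0]=6) = 6
step 2 = dur = max(L[2]=?, C[1]=3) = L[2]  (unknown; binding)
step 3 = dur = max(L[3]=9, C[2]=7) = 9
step 4 = dur = max(L[4]=6, C[3]=9) = 9
step 5 = dur = max(L[5]=6, C[4]=5) = 6
step 6 = dur = C[5]=2 = 2
sum of known step durations = 38
dur[2] = total - known = 44 - 38 = 6
L[2] is the binding max in step 2, so L[2] = dur[2] = 6

L[2] = 6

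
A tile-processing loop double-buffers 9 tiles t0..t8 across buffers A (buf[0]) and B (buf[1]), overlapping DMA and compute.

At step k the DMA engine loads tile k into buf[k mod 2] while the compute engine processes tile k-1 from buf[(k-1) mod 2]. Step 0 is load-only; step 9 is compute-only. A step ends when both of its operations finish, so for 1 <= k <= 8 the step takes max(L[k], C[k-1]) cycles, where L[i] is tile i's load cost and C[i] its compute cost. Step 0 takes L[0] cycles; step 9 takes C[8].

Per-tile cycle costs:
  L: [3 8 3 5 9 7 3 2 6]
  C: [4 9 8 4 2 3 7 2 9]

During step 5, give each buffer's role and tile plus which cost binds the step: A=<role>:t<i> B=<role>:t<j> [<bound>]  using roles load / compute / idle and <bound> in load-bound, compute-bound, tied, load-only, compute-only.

step 5: A=compute:t4 B=load:t5 [load-bound]

k=0 load=t0/3c comp=- wait=3 total=3
k=1 load=t1/8c comp=t0/4c wait=8 total=11
k=2 load=t2/3c comp=t1/9c wait=9 total=20
k=3 load=t3/5c comp=t2/8c wait=8 total=28
k=4 load=t4/9c comp=t3/4c wait=9 total=37
k=5 load=t5/7c comp=t4/2c wait=7 total=44
k=6 load=t6/3c comp=t5/3c wait=3 total=47
k=7 load=t7/2c comp=t6/7c wait=7 total=54
k=8 load=t8/6c comp=t7/2c wait=6 total=60
k=9 load=- comp=t8/9c wait=9 total=69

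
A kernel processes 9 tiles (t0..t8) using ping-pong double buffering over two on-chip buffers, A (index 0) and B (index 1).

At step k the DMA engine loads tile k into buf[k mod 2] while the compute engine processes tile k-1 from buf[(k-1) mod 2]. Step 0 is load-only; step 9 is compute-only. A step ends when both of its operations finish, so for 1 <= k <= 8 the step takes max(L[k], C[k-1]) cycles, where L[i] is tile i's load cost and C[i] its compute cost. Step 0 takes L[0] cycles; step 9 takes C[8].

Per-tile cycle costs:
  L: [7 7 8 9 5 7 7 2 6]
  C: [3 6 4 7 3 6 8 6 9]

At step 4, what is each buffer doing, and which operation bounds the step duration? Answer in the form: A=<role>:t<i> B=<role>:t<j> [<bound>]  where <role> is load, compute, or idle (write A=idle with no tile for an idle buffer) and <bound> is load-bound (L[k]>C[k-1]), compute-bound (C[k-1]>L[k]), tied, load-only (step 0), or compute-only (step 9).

step 0: L[0]=7 → dur=7, Σ=7 | A=load:t0 B=idle [load-only]
step 1: L[1]=7 C[0]=3 → dur=7, Σ=14 | A=compute:t0 B=load:t1 [load-bound]
step 2: L[2]=8 C[1]=6 → dur=8, Σ=22 | A=load:t2 B=compute:t1 [load-bound]
step 3: L[3]=9 C[2]=4 → dur=9, Σ=31 | A=compute:t2 B=load:t3 [load-bound]
step 4: L[4]=5 C[3]=7 → dur=7, Σ=38 | A=load:t4 B=compute:t3 [compute-bound]
step 5: L[5]=7 C[4]=3 → dur=7, Σ=45 | A=compute:t4 B=load:t5 [load-bound]
step 6: L[6]=7 C[5]=6 → dur=7, Σ=52 | A=load:t6 B=compute:t5 [load-bound]
step 7: L[7]=2 C[6]=8 → dur=8, Σ=60 | A=compute:t6 B=load:t7 [compute-bound]
step 8: L[8]=6 C[7]=6 → dur=6, Σ=66 | A=load:t8 B=compute:t7 [tied]
step 9: C[8]=9 → dur=9, Σ=75 | A=compute:t8 B=idle [compute-only]

step 4: A=load:t4 B=compute:t3 [compute-bound]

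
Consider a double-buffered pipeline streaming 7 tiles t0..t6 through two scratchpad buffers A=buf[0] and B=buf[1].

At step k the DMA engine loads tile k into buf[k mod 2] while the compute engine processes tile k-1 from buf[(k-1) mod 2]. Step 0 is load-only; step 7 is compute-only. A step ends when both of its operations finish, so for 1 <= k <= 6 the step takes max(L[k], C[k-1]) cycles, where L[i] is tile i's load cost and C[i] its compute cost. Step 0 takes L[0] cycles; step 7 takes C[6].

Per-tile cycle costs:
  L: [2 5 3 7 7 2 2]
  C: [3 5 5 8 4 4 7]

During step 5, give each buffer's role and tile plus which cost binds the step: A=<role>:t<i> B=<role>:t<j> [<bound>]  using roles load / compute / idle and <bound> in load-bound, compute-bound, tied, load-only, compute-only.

step 5: A=compute:t4 B=load:t5 [compute-bound]

  0. 2=2c; end=2; A:t0 B:-
  1. max(5,3)=5c; end=7; A:t0 B:t1
  2. max(3,5)=5c; end=12; A:t2 B:t1
  3. max(7,5)=7c; end=19; A:t2 B:t3
  4. max(7,8)=8c; end=27; A:t4 B:t3
  5. max(2,4)=4c; end=31; A:t4 B:t5
  6. max(2,4)=4c; end=35; A:t6 B:t5
  7. 7=7c; end=42; A:t6 B:t5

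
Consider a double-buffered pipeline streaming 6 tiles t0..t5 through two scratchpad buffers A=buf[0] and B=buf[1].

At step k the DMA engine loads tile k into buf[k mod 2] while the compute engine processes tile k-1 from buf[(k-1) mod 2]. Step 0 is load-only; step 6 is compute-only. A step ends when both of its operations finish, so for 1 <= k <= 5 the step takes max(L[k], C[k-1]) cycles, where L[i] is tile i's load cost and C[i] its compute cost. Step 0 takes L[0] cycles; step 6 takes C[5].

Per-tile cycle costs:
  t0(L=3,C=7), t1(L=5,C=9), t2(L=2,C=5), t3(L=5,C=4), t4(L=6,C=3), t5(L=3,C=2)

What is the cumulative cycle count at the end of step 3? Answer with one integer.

step 0: L[0]=3 → dur=3, Σ=3 | A=load:t0 B=idle [load-only]
step 1: L[1]=5 C[0]=7 → dur=7, Σ=10 | A=compute:t0 B=load:t1 [compute-bound]
step 2: L[2]=2 C[1]=9 → dur=9, Σ=19 | A=load:t2 B=compute:t1 [compute-bound]
step 3: L[3]=5 C[2]=5 → dur=5, Σ=24 | A=compute:t2 B=load:t3 [tied]
step 4: L[4]=6 C[3]=4 → dur=6, Σ=30 | A=load:t4 B=compute:t3 [load-bound]
step 5: L[5]=3 C[4]=3 → dur=3, Σ=33 | A=compute:t4 B=load:t5 [tied]
step 6: C[5]=2 → dur=2, Σ=35 | A=idle B=compute:t5 [compute-only]

end_cycle[3] = 24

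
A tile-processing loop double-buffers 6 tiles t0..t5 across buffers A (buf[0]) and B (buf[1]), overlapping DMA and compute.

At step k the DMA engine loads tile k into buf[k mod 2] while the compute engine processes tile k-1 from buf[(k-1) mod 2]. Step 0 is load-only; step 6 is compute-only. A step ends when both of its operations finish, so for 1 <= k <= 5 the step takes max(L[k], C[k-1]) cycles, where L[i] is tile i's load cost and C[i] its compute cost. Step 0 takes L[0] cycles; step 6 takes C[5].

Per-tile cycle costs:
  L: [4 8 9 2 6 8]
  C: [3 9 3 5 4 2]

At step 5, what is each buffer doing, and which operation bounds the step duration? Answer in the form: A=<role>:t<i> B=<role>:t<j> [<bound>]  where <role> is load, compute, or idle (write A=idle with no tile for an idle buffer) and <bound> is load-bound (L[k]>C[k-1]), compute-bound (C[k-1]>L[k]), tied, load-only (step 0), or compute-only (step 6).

step 5: A=compute:t4 B=load:t5 [load-bound]

[0] DMA t0→A (4c) ∥ CU idle ⇒ 4c, clock 4
[1] DMA t1→B (8c) ∥ CU A:t0 (3c) ⇒ 8c, clock 12
[2] DMA t2→A (9c) ∥ CU B:t1 (9c) ⇒ 9c, clock 21
[3] DMA t3→B (2c) ∥ CU A:t2 (3c) ⇒ 3c, clock 24
[4] DMA t4→A (6c) ∥ CU B:t3 (5c) ⇒ 6c, clock 30
[5] DMA t5→B (8c) ∥ CU A:t4 (4c) ⇒ 8c, clock 38
[6] DMA idle ∥ CU B:t5 (2c) ⇒ 2c, clock 40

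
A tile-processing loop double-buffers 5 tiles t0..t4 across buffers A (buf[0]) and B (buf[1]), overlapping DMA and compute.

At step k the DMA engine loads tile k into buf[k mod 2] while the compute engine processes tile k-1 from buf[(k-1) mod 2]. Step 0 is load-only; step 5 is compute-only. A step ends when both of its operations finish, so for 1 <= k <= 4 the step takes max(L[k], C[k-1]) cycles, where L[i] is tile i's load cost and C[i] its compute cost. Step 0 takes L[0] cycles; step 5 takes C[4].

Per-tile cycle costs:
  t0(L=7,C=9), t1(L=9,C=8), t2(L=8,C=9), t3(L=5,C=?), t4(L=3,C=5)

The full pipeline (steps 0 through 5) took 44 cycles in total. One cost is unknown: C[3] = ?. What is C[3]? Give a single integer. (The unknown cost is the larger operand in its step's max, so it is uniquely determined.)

step 0 | dur = L[0]=7 = 7
step 1 | dur = max(L[1]=9, C[0]=9) = 9
step 2 | dur = max(L[2]=8, C[1]=8) = 8
step 3 | dur = max(L[3]=5, C[2]=9) = 9
step 4 | dur = max(L[4]=3, C[3]=?) = C[3]  (unknown; binding)
step 5 | dur = C[4]=5 = 5
sum of known step durations = 38
dur[4] = total - known = 44 - 38 = 6
C[3] is the binding max in step 4, so C[3] = dur[4] = 6

C[3] = 6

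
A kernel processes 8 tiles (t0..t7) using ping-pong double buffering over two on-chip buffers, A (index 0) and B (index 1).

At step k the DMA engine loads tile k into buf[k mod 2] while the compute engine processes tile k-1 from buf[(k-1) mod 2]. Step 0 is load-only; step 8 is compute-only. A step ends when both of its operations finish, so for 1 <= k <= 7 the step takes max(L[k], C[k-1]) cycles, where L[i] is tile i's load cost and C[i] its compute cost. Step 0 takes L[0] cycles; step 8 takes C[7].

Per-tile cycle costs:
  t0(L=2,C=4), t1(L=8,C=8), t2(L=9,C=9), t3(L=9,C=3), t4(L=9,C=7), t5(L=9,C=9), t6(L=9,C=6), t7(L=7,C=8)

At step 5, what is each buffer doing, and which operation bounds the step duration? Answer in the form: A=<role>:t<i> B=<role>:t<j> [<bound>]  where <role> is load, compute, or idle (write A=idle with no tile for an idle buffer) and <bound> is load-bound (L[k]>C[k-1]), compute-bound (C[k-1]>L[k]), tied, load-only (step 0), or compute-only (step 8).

k=0 load=t0/2c comp=- wait=2 total=2
k=1 load=t1/8c comp=t0/4c wait=8 total=10
k=2 load=t2/9c comp=t1/8c wait=9 total=19
k=3 load=t3/9c comp=t2/9c wait=9 total=28
k=4 load=t4/9c comp=t3/3c wait=9 total=37
k=5 load=t5/9c comp=t4/7c wait=9 total=46
k=6 load=t6/9c comp=t5/9c wait=9 total=55
k=7 load=t7/7c comp=t6/6c wait=7 total=62
k=8 load=- comp=t7/8c wait=8 total=70

step 5: A=compute:t4 B=load:t5 [load-bound]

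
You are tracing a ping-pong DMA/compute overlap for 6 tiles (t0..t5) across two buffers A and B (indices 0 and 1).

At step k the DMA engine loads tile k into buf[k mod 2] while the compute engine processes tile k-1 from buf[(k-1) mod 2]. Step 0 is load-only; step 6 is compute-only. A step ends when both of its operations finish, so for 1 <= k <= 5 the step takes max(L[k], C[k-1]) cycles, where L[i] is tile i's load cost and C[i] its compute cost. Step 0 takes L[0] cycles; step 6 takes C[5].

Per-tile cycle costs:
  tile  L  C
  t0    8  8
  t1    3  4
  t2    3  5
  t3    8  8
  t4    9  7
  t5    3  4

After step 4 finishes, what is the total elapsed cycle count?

end_cycle[4] = 37

  0. 8=8c; end=8; A:t0 B:-
  1. max(3,8)=8c; end=16; A:t0 B:t1
  2. max(3,4)=4c; end=20; A:t2 B:t1
  3. max(8,5)=8c; end=28; A:t2 B:t3
  4. max(9,8)=9c; end=37; A:t4 B:t3
  5. max(3,7)=7c; end=44; A:t4 B:t5
  6. 4=4c; end=48; A:t4 B:t5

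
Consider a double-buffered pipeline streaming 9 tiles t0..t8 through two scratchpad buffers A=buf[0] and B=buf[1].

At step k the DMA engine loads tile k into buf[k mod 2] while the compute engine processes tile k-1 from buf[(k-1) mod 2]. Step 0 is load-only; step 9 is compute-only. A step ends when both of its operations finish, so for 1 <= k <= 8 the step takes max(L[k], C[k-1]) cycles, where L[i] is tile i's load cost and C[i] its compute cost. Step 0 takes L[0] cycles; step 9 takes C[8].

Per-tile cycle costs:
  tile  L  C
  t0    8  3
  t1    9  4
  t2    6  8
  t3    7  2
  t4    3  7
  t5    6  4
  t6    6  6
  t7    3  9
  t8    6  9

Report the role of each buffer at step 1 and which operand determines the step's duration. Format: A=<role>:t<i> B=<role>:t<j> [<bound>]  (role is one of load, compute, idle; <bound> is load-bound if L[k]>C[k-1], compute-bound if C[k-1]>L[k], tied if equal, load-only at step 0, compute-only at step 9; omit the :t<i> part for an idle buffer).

step 1: A=compute:t0 B=load:t1 [load-bound]

  0. 8=8c; end=8; A:t0 B:-
  1. max(9,3)=9c; end=17; A:t0 B:t1
  2. max(6,4)=6c; end=23; A:t2 B:t1
  3. max(7,8)=8c; end=31; A:t2 B:t3
  4. max(3,2)=3c; end=34; A:t4 B:t3
  5. max(6,7)=7c; end=41; A:t4 B:t5
  6. max(6,4)=6c; end=47; A:t6 B:t5
  7. max(3,6)=6c; end=53; A:t6 B:t7
  8. max(6,9)=9c; end=62; A:t8 B:t7
  9. 9=9c; end=71; A:t8 B:t7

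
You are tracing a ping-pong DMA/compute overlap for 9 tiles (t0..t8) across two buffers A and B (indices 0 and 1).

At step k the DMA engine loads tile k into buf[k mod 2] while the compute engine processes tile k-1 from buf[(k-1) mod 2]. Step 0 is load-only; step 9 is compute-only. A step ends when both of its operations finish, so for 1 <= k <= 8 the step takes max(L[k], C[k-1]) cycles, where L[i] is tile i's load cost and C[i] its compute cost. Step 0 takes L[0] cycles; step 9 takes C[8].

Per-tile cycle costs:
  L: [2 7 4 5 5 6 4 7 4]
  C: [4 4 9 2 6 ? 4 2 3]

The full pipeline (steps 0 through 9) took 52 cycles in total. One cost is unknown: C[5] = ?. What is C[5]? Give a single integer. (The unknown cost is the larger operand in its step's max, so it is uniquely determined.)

step 0 | dur = L[0]=2 = 2
step 1 | dur = max(L[1]=7, C[0]=4) = 7
step 2 | dur = max(L[2]=4, C[1]=4) = 4
step 3 | dur = max(L[3]=5, C[2]=9) = 9
step 4 | dur = max(L[4]=5, C[3]=2) = 5
step 5 | dur = max(L[5]=6, C[4]=6) = 6
step 6 | dur = max(L[6]=4, C[5]=?) = C[5]  (unknown; binding)
step 7 | dur = max(L[7]=7, C[6]=4) = 7
step 8 | dur = max(L[8]=4, C[7]=2) = 4
step 9 | dur = C[8]=3 = 3
sum of known step durations = 47
dur[6] = total - known = 52 - 47 = 5
C[5] is the binding max in step 6, so C[5] = dur[6] = 5

C[5] = 5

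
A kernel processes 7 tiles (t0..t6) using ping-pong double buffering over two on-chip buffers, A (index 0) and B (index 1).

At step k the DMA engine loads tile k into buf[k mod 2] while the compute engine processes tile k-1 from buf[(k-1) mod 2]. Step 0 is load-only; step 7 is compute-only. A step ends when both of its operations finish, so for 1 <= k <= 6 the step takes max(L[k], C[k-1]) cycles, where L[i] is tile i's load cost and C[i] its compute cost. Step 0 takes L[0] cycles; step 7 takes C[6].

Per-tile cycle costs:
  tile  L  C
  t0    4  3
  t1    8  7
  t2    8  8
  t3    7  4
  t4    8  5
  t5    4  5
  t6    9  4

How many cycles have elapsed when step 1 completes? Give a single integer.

[0] DMA t0→A (4c) ∥ CU idle ⇒ 4c, clock 4
[1] DMA t1→B (8c) ∥ CU A:t0 (3c) ⇒ 8c, clock 12
[2] DMA t2→A (8c) ∥ CU B:t1 (7c) ⇒ 8c, clock 20
[3] DMA t3→B (7c) ∥ CU A:t2 (8c) ⇒ 8c, clock 28
[4] DMA t4→A (8c) ∥ CU B:t3 (4c) ⇒ 8c, clock 36
[5] DMA t5→B (4c) ∥ CU A:t4 (5c) ⇒ 5c, clock 41
[6] DMA t6→A (9c) ∥ CU B:t5 (5c) ⇒ 9c, clock 50
[7] DMA idle ∥ CU A:t6 (4c) ⇒ 4c, clock 54

end_cycle[1] = 12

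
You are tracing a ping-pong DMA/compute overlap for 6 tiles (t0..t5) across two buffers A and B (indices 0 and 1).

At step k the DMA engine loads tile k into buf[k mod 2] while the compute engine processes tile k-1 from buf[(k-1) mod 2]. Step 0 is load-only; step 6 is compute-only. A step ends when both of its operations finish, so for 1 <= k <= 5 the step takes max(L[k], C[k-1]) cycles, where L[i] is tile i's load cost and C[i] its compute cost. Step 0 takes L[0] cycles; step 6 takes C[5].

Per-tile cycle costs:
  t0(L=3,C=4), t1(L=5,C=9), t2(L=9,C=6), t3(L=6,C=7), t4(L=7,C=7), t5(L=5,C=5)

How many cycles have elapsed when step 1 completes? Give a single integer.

end_cycle[1] = 8

k=0 load=t0/3c comp=- wait=3 total=3
k=1 load=t1/5c comp=t0/4c wait=5 total=8
k=2 load=t2/9c comp=t1/9c wait=9 total=17
k=3 load=t3/6c comp=t2/6c wait=6 total=23
k=4 load=t4/7c comp=t3/7c wait=7 total=30
k=5 load=t5/5c comp=t4/7c wait=7 total=37
k=6 load=- comp=t5/5c wait=5 total=42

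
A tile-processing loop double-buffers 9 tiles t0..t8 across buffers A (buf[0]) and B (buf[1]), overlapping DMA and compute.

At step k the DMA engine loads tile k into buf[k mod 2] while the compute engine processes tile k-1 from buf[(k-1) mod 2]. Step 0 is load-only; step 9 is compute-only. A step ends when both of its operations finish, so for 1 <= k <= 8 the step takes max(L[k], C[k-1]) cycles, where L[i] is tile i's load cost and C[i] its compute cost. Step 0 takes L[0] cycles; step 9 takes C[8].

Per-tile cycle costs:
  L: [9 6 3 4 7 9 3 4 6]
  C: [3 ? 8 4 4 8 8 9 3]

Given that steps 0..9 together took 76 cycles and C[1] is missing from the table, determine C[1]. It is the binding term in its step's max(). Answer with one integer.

C[1] = 9

step 0 | dur = L[0]=9 = 9
step 1 | dur = max(L[1]=6, C[0]=3) = 6
step 2 | dur = max(L[2]=3, C[1]=?) = C[1]  (unknown; binding)
step 3 | dur = max(L[3]=4, C[2]=8) = 8
step 4 | dur = max(L[4]=7, C[3]=4) = 7
step 5 | dur = max(L[5]=9, C[4]=4) = 9
step 6 | dur = max(L[6]=3, C[5]=8) = 8
step 7 | dur = max(L[7]=4, C[6]=8) = 8
step 8 | dur = max(L[8]=6, C[7]=9) = 9
step 9 | dur = C[8]=3 = 3
sum of known step durations = 67
dur[2] = total - known = 76 - 67 = 9
C[1] is the binding max in step 2, so C[1] = dur[2] = 9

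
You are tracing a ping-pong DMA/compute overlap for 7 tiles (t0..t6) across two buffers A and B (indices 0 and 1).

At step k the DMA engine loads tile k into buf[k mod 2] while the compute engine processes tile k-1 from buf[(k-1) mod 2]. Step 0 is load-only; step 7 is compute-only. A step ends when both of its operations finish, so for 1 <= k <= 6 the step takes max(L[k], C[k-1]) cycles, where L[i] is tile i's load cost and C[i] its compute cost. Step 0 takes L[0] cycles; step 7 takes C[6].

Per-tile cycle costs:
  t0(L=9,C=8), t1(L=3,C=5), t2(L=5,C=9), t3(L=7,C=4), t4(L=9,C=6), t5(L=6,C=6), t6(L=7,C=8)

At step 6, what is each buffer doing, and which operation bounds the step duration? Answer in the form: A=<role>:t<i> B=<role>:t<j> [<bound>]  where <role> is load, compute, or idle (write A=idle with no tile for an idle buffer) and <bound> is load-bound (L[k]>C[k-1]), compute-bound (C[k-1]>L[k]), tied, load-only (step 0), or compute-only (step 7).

k=0 load=t0/9c comp=- wait=9 total=9
k=1 load=t1/3c comp=t0/8c wait=8 total=17
k=2 load=t2/5c comp=t1/5c wait=5 total=22
k=3 load=t3/7c comp=t2/9c wait=9 total=31
k=4 load=t4/9c comp=t3/4c wait=9 total=40
k=5 load=t5/6c comp=t4/6c wait=6 total=46
k=6 load=t6/7c comp=t5/6c wait=7 total=53
k=7 load=- comp=t6/8c wait=8 total=61

step 6: A=load:t6 B=compute:t5 [load-bound]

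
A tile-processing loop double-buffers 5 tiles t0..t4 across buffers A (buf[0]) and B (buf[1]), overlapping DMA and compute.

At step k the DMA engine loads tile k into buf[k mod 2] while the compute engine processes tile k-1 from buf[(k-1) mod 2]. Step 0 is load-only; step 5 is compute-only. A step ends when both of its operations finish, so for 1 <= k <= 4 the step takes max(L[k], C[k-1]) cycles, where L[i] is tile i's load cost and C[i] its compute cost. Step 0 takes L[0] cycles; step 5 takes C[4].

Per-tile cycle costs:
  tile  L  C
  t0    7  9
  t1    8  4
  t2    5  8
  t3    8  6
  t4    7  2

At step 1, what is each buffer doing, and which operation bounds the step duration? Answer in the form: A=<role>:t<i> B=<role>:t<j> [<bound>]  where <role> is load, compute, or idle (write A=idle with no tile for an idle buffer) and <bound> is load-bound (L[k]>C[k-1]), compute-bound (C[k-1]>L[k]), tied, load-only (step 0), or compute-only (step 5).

step 1: A=compute:t0 B=load:t1 [compute-bound]

step 0: L[0]=7 → dur=7, Σ=7 | A=load:t0 B=idle [load-only]
step 1: L[1]=8 C[0]=9 → dur=9, Σ=16 | A=compute:t0 B=load:t1 [compute-bound]
step 2: L[2]=5 C[1]=4 → dur=5, Σ=21 | A=load:t2 B=compute:t1 [load-bound]
step 3: L[3]=8 C[2]=8 → dur=8, Σ=29 | A=compute:t2 B=load:t3 [tied]
step 4: L[4]=7 C[3]=6 → dur=7, Σ=36 | A=load:t4 B=compute:t3 [load-bound]
step 5: C[4]=2 → dur=2, Σ=38 | A=compute:t4 B=idle [compute-only]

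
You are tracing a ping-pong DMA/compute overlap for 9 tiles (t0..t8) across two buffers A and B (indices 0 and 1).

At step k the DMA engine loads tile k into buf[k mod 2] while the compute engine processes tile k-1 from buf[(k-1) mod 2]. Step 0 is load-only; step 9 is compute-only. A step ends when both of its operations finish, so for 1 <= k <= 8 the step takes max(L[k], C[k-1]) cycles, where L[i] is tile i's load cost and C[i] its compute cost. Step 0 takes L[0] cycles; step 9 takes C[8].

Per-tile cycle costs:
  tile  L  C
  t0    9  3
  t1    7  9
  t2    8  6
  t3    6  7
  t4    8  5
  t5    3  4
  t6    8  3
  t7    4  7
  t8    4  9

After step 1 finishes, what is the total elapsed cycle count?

end_cycle[1] = 16

step 0: L[0]=9 → dur=9, Σ=9 | A=load:t0 B=idle [load-only]
step 1: L[1]=7 C[0]=3 → dur=7, Σ=16 | A=compute:t0 B=load:t1 [load-bound]
step 2: L[2]=8 C[1]=9 → dur=9, Σ=25 | A=load:t2 B=compute:t1 [compute-bound]
step 3: L[3]=6 C[2]=6 → dur=6, Σ=31 | A=compute:t2 B=load:t3 [tied]
step 4: L[4]=8 C[3]=7 → dur=8, Σ=39 | A=load:t4 B=compute:t3 [load-bound]
step 5: L[5]=3 C[4]=5 → dur=5, Σ=44 | A=compute:t4 B=load:t5 [compute-bound]
step 6: L[6]=8 C[5]=4 → dur=8, Σ=52 | A=load:t6 B=compute:t5 [load-bound]
step 7: L[7]=4 C[6]=3 → dur=4, Σ=56 | A=compute:t6 B=load:t7 [load-bound]
step 8: L[8]=4 C[7]=7 → dur=7, Σ=63 | A=load:t8 B=compute:t7 [compute-bound]
step 9: C[8]=9 → dur=9, Σ=72 | A=compute:t8 B=idle [compute-only]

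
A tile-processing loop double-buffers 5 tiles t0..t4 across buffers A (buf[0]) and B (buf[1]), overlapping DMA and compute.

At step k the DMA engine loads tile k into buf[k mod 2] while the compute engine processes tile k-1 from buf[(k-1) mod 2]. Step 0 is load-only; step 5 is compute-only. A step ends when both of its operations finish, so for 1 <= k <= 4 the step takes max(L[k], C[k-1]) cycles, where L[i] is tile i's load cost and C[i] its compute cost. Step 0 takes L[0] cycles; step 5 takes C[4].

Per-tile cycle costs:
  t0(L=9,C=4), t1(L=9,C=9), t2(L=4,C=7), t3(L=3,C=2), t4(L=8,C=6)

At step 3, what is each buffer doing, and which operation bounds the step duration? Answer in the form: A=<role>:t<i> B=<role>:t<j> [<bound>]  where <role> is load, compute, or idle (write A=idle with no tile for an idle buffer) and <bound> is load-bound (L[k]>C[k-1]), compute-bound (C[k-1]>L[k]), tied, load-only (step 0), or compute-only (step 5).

k=0 load=t0/9c comp=- wait=9 total=9
k=1 load=t1/9c comp=t0/4c wait=9 total=18
k=2 load=t2/4c comp=t1/9c wait=9 total=27
k=3 load=t3/3c comp=t2/7c wait=7 total=34
k=4 load=t4/8c comp=t3/2c wait=8 total=42
k=5 load=- comp=t4/6c wait=6 total=48

step 3: A=compute:t2 B=load:t3 [compute-bound]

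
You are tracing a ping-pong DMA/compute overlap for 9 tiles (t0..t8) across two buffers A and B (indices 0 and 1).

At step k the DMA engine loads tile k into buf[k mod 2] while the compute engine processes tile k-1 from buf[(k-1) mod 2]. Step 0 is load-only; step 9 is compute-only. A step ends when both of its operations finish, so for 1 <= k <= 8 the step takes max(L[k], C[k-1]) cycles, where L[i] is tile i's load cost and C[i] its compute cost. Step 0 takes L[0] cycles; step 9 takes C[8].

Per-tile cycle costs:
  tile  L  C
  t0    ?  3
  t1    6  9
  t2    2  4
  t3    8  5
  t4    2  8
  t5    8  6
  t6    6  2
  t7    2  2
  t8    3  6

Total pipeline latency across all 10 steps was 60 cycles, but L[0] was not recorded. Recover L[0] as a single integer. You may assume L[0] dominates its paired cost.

L[0] = 7

step 0 → dur = L[0]=? = L[0]  (unknown; binding)
step 1 → dur = max(L[1]=6, C[0]=3) = 6
step 2 → dur = max(L[2]=2, C[1]=9) = 9
step 3 → dur = max(L[3]=8, C[2]=4) = 8
step 4 → dur = max(L[4]=2, C[3]=5) = 5
step 5 → dur = max(L[5]=8, C[4]=8) = 8
step 6 → dur = max(L[6]=6, C[5]=6) = 6
step 7 → dur = max(L[7]=2, C[6]=2) = 2
step 8 → dur = max(L[8]=3, C[7]=2) = 3
step 9 → dur = C[8]=6 = 6
sum of known step durations = 53
dur[0] = total - known = 60 - 53 = 7
L[0] is the binding max in step 0, so L[0] = dur[0] = 7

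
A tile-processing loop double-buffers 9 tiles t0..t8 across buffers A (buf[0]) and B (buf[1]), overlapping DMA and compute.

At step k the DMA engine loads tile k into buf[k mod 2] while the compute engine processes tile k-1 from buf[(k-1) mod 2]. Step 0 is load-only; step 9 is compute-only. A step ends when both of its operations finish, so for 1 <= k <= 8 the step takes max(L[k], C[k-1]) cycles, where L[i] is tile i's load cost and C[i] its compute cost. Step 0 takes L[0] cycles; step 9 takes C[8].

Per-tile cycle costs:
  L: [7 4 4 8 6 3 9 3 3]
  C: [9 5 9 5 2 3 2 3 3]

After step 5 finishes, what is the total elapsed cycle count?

  0. 7=7c; end=7; A:t0 B:-
  1. max(4,9)=9c; end=16; A:t0 B:t1
  2. max(4,5)=5c; end=21; A:t2 B:t1
  3. max(8,9)=9c; end=30; A:t2 B:t3
  4. max(6,5)=6c; end=36; A:t4 B:t3
  5. max(3,2)=3c; end=39; A:t4 B:t5
  6. max(9,3)=9c; end=48; A:t6 B:t5
  7. max(3,2)=3c; end=51; A:t6 B:t7
  8. max(3,3)=3c; end=54; A:t8 B:t7
  9. 3=3c; end=57; A:t8 B:t7

end_cycle[5] = 39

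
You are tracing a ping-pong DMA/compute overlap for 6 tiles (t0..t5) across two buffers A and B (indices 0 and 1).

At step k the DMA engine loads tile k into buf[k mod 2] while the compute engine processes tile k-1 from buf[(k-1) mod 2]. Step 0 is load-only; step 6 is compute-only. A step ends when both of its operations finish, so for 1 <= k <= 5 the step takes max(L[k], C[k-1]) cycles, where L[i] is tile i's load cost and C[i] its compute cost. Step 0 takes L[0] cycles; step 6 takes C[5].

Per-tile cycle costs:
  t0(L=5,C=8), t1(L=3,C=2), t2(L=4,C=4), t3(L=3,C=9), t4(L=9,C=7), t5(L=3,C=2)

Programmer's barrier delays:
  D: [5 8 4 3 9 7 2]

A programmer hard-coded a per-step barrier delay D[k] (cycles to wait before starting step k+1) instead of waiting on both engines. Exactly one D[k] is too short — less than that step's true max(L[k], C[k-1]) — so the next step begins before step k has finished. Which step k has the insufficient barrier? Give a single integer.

hazard at step 3

k=0 barrier L[0]=5→5c, D[0]=5 ok
k=1 barrier max(L[1]=3,C[0]=8)→8c, D[1]=8 ok
k=2 barrier max(L[2]=4,C[1]=2)→4c, D[2]=4 ok
k=3 barrier max(L[3]=3,C[2]=4)→4c, D[3]=3 SHORT
k=4 barrier max(L[4]=9,C[3]=9)→9c, D[4]=9 ok
k=5 barrier max(L[5]=3,C[4]=7)→7c, D[5]=7 ok
k=6 barrier C[5]=2→2c, D[6]=2 ok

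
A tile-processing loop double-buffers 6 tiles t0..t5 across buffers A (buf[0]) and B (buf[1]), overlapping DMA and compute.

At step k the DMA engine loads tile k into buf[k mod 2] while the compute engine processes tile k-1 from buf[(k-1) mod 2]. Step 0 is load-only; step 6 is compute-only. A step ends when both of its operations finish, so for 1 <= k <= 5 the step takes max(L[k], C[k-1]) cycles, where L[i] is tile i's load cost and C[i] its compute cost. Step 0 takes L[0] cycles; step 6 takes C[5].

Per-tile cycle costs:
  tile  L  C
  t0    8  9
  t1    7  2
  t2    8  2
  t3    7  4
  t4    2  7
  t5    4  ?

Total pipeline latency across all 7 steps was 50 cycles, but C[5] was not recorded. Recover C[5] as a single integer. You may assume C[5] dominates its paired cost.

step 0 → dur = L[0]=8 = 8
step 1 → dur = max(L[1]=7, C[0]=9) = 9
step 2 → dur = max(L[2]=8, C[1]=2) = 8
step 3 → dur = max(L[3]=7, C[2]=2) = 7
step 4 → dur = max(L[4]=2, C[3]=4) = 4
step 5 → dur = max(L[5]=4, C[4]=7) = 7
step 6 → dur = C[5]=? = C[5]  (unknown; binding)
sum of known step durations = 43
dur[6] = total - known = 50 - 43 = 7
C[5] is the binding max in step 6, so C[5] = dur[6] = 7

C[5] = 7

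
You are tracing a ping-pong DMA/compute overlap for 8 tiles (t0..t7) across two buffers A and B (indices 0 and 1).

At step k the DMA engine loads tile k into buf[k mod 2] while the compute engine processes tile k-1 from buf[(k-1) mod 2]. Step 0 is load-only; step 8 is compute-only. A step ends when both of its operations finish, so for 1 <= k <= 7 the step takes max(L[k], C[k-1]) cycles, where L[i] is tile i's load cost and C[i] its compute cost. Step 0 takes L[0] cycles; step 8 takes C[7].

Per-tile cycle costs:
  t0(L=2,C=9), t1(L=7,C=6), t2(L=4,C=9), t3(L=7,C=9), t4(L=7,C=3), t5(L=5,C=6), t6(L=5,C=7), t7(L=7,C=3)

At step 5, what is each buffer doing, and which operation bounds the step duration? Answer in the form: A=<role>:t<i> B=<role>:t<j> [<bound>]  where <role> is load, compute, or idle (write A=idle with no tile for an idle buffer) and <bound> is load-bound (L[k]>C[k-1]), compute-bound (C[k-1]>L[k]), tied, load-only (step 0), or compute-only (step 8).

step 5: A=compute:t4 B=load:t5 [load-bound]

k=0 load=t0/2c comp=- wait=2 total=2
k=1 load=t1/7c comp=t0/9c wait=9 total=11
k=2 load=t2/4c comp=t1/6c wait=6 total=17
k=3 load=t3/7c comp=t2/9c wait=9 total=26
k=4 load=t4/7c comp=t3/9c wait=9 total=35
k=5 load=t5/5c comp=t4/3c wait=5 total=40
k=6 load=t6/5c comp=t5/6c wait=6 total=46
k=7 load=t7/7c comp=t6/7c wait=7 total=53
k=8 load=- comp=t7/3c wait=3 total=56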